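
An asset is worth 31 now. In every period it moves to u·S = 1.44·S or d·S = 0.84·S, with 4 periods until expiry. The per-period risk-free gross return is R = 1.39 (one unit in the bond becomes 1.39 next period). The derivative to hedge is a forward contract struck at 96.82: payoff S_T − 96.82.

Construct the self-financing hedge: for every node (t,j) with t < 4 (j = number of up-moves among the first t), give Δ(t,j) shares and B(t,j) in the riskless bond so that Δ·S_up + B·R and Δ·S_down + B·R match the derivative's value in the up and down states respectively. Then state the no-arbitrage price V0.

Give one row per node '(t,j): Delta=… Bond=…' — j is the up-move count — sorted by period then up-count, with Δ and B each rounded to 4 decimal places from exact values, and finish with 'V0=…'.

The replicating-portfolio and risk-neutral prices coincide; use p* = (1.39−0.84)/(1.44−0.84) = 0.9167 for the latter.
Payoff layer (t=4): V(4,0)=-81.3860, V(4,1)=-70.3617, V(4,2)=-51.4629, V(4,3)=-19.0650, V(4,4)=36.4743
Node (3,0) S=18.3738: V=(p*·-70.3617+(1−p*)·-81.3860)/1.39=-51.2809; Δ=(-70.3617−-81.3860)/(26.4583−15.4340)=1.0000; B=V−Δ·S=-69.6547
Node (3,1) S=31.4980: V=(p*·-51.4629+(1−p*)·-70.3617)/1.39=-38.1567; Δ=(-51.4629−-70.3617)/(45.3571−26.4583)=1.0000; B=V−Δ·S=-69.6547
Node (3,2) S=53.9965: V=(p*·-19.0650+(1−p*)·-51.4629)/1.39=-15.6581; Δ=(-19.0650−-51.4629)/(77.7550−45.3571)=1.0000; B=V−Δ·S=-69.6547
Node (3,3) S=92.5655: V=(p*·36.4743+(1−p*)·-19.0650)/1.39=22.9108; Δ=(36.4743−-19.0650)/(133.2943−77.7550)=1.0000; B=V−Δ·S=-69.6547
Node (2,0) S=21.8736: V=(p*·-38.1567+(1−p*)·-51.2809)/1.39=-28.2377; Δ=(-38.1567−-51.2809)/(31.4980−18.3738)=1.0000; B=V−Δ·S=-50.1113
Node (2,1) S=37.4976: V=(p*·-15.6581+(1−p*)·-38.1567)/1.39=-12.6137; Δ=(-15.6581−-38.1567)/(53.9965−31.4980)=1.0000; B=V−Δ·S=-50.1113
Node (2,2) S=64.2816: V=(p*·22.9108+(1−p*)·-15.6581)/1.39=14.1703; Δ=(22.9108−-15.6581)/(92.5655−53.9965)=1.0000; B=V−Δ·S=-50.1113
Node (1,0) S=26.0400: V=(p*·-12.6137+(1−p*)·-28.2377)/1.39=-10.0113; Δ=(-12.6137−-28.2377)/(37.4976−21.8736)=1.0000; B=V−Δ·S=-36.0513
Node (1,1) S=44.6400: V=(p*·14.1703+(1−p*)·-12.6137)/1.39=8.5887; Δ=(14.1703−-12.6137)/(64.2816−37.4976)=1.0000; B=V−Δ·S=-36.0513
Node (0,0) S=31.0000: V=(p*·8.5887+(1−p*)·-10.0113)/1.39=5.0638; Δ=(8.5887−-10.0113)/(44.6400−26.0400)=1.0000; B=V−Δ·S=-25.9362
Each (Δ,B) replicates both successor values, so the strategy is self-financing and V0 is arbitrage-free.

(0,0): Delta=1.0000 Bond=-25.9362
(1,0): Delta=1.0000 Bond=-36.0513
(1,1): Delta=1.0000 Bond=-36.0513
(2,0): Delta=1.0000 Bond=-50.1113
(2,1): Delta=1.0000 Bond=-50.1113
(2,2): Delta=1.0000 Bond=-50.1113
(3,0): Delta=1.0000 Bond=-69.6547
(3,1): Delta=1.0000 Bond=-69.6547
(3,2): Delta=1.0000 Bond=-69.6547
(3,3): Delta=1.0000 Bond=-69.6547
V0=5.0638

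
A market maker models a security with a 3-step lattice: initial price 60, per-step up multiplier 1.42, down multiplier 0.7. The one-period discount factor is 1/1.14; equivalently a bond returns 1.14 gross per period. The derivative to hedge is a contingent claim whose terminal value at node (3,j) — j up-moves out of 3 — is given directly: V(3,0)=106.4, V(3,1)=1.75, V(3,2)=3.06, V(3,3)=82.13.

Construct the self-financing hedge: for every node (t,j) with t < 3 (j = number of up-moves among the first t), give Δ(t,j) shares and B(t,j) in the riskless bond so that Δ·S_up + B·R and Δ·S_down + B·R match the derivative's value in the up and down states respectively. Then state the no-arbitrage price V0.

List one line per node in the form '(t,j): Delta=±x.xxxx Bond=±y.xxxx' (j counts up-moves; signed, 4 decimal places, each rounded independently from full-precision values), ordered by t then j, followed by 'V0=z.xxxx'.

(0,0): Delta=0.2552 Bond=2.7935
(1,0): Delta=-1.1573 Bond=62.5082
(1,1): Delta=0.6982 Bond=-34.5668
(2,0): Delta=-4.9438 Bond=182.5816
(2,1): Delta=0.0305 Bond=0.4179
(2,2): Delta=0.9077 Bond=-64.7488
V0=18.1029

The replicating-portfolio and risk-neutral prices coincide; use p* = (1.14−0.7)/(1.42−0.7) = 0.6111 for the latter.
Terminal payoffs: V(3,0)=106.4000, V(3,1)=1.7500, V(3,2)=3.0600, V(3,3)=82.1300
(2,0): S=29.4000. Δ = (V_up−V_dn)/(S_up−S_dn) = (1.7500−106.4000)/(41.7480−20.5800) = -4.9438. V = [p*·1.7500 + (1−p*)·106.4000]/1.14 = 37.2344. B = V − Δ·S = 182.5816.
(2,1): S=59.6400. Δ = (V_up−V_dn)/(S_up−S_dn) = (3.0600−1.7500)/(84.6888−41.7480) = 0.0305. V = [p*·3.0600 + (1−p*)·1.7500]/1.14 = 2.2373. B = V − Δ·S = 0.4179.
(2,2): S=120.9840. Δ = (V_up−V_dn)/(S_up−S_dn) = (82.1300−3.0600)/(171.7973−84.6888) = 0.9077. V = [p*·82.1300 + (1−p*)·3.0600]/1.14 = 45.0707. B = V − Δ·S = -64.7488.
(1,0): S=42.0000. Δ = (V_up−V_dn)/(S_up−S_dn) = (2.2373−37.2344)/(59.6400−29.4000) = -1.1573. V = [p*·2.2373 + (1−p*)·37.2344]/1.14 = 13.9011. B = V − Δ·S = 62.5082.
(1,1): S=85.2000. Δ = (V_up−V_dn)/(S_up−S_dn) = (45.0707−2.2373)/(120.9840−59.6400) = 0.6982. V = [p*·45.0707 + (1−p*)·2.2373]/1.14 = 24.9239. B = V − Δ·S = -34.5668.
(0,0): S=60.0000. Δ = (V_up−V_dn)/(S_up−S_dn) = (24.9239−13.9011)/(85.2000−42.0000) = 0.2552. V = [p*·24.9239 + (1−p*)·13.9011]/1.14 = 18.1029. B = V − Δ·S = 2.7935.
Each (Δ,B) replicates both successor values, so the strategy is self-financing and V0 is arbitrage-free.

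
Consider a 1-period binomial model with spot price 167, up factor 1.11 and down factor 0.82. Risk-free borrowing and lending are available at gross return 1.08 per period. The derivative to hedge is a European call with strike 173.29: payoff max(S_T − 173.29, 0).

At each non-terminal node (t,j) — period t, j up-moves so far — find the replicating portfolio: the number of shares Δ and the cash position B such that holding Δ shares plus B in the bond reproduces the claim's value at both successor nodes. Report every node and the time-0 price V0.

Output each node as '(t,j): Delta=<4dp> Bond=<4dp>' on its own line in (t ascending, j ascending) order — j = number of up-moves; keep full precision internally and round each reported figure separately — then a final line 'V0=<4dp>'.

(0,0): Delta=0.2494 Bond=-31.6271
V0=10.0281

No-arbitrage ⇒ martingale measure with p* = (R−d)/(u−d) = 0.8966.
Payoff layer (t=1): V(1,0)=0.0000, V(1,1)=12.0800
  t=0,j=0: stock 167.0000 → up 185.3700 (V=12.0800), down 136.9400 (V=0.0000). Price 10.0281; hedge Δ=0.2494, bond B=-31.6271.
Root portfolio cost Δ·167+B reproduces V0=10.0281.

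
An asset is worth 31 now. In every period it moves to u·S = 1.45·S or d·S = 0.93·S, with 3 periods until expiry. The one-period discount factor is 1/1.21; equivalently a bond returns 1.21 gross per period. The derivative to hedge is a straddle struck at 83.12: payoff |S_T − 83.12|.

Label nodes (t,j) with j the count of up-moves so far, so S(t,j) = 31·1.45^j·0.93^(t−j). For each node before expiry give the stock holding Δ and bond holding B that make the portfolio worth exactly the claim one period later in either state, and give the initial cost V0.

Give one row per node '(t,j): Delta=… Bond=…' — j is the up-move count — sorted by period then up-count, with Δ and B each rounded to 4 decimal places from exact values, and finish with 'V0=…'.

(0,0): Delta=-0.7202 Bond=40.2527
(1,0): Delta=-1.0000 Bond=56.7721
(1,1): Delta=-0.5664 Bond=41.7919
(2,0): Delta=-1.0000 Bond=68.6942
(2,1): Delta=-1.0000 Bond=68.6942
(2,2): Delta=-0.3280 Bond=35.0316
V0=17.9261

No-arbitrage ⇒ martingale measure with p* = (R−d)/(u−d) = 0.5385.
Terminal values V(3,·): V(3,0)=58.1849, V(3,1)=44.2427, V(3,2)=22.5049, V(3,3)=11.3874
Node (2,0) S=26.8119: V=(p*·44.2427+(1−p*)·58.1849)/1.21=41.8823; Δ=(44.2427−58.1849)/(38.8773−24.9351)=-1.0000; B=V−Δ·S=68.6942
Node (2,1) S=41.8035: V=(p*·22.5049+(1−p*)·44.2427)/1.21=26.8907; Δ=(22.5049−44.2427)/(60.6151−38.8773)=-1.0000; B=V−Δ·S=68.6942
Node (2,2) S=65.1775: V=(p*·11.3874+(1−p*)·22.5049)/1.21=13.6517; Δ=(11.3874−22.5049)/(94.5074−60.6151)=-0.3280; B=V−Δ·S=35.0316
Node (1,0) S=28.8300: V=(p*·26.8907+(1−p*)·41.8823)/1.21=27.9421; Δ=(26.8907−41.8823)/(41.8035−26.8119)=-1.0000; B=V−Δ·S=56.7721
Node (1,1) S=44.9500: V=(p*·13.6517+(1−p*)·26.8907)/1.21=16.3322; Δ=(13.6517−26.8907)/(65.1775−41.8035)=-0.5664; B=V−Δ·S=41.7919
Node (0,0) S=31.0000: V=(p*·16.3322+(1−p*)·27.9421)/1.21=17.9261; Δ=(16.3322−27.9421)/(44.9500−28.8300)=-0.7202; B=V−Δ·S=40.2527
Check: Δ(0,0)·S0 + B(0,0) = 17.9261 = V0.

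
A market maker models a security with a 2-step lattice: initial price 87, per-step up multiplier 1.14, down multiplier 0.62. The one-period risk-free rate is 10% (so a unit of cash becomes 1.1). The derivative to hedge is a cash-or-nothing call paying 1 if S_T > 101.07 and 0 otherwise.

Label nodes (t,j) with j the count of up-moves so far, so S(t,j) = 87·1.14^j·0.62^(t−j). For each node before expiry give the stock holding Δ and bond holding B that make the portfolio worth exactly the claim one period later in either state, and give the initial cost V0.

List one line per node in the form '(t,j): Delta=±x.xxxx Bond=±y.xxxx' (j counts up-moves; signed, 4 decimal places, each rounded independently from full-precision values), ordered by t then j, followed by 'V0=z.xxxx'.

No-arbitrage ⇒ martingale measure with p* = (R−d)/(u−d) = 0.9231.
Terminal payoffs: V(2,0)=0.0000, V(2,1)=0.0000, V(2,2)=1.0000
Node (1,0) S=53.9400: V=(p*·0.0000+(1−p*)·0.0000)/1.1=0.0000; Δ=(0.0000−0.0000)/(61.4916−33.4428)=0.0000; B=V−Δ·S=0.0000
Node (1,1) S=99.1800: V=(p*·1.0000+(1−p*)·0.0000)/1.1=0.8392; Δ=(1.0000−0.0000)/(113.0652−61.4916)=0.0194; B=V−Δ·S=-1.0839
Node (0,0) S=87.0000: V=(p*·0.8392+(1−p*)·0.0000)/1.1=0.7042; Δ=(0.8392−0.0000)/(99.1800−53.9400)=0.0185; B=V−Δ·S=-0.9096
The time-0 hedge costs 0.7042, which is the no-arbitrage price.

(0,0): Delta=0.0185 Bond=-0.9096
(1,0): Delta=0.0000 Bond=0.0000
(1,1): Delta=0.0194 Bond=-1.0839
V0=0.7042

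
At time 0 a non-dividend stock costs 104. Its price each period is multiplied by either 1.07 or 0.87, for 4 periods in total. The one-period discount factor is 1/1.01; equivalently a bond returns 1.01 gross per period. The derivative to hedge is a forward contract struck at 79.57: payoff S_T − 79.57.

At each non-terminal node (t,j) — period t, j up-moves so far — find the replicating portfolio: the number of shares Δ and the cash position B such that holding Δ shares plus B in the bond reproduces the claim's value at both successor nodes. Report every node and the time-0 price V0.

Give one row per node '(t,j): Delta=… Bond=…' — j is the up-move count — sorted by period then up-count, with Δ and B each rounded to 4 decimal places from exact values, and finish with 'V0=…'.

(0,0): Delta=1.0000 Bond=-76.4652
(1,0): Delta=1.0000 Bond=-77.2299
(1,1): Delta=1.0000 Bond=-77.2299
(2,0): Delta=1.0000 Bond=-78.0022
(2,1): Delta=1.0000 Bond=-78.0022
(2,2): Delta=1.0000 Bond=-78.0022
(3,0): Delta=1.0000 Bond=-78.7822
(3,1): Delta=1.0000 Bond=-78.7822
(3,2): Delta=1.0000 Bond=-78.7822
(3,3): Delta=1.0000 Bond=-78.7822
V0=27.5348

Under the risk-neutral measure, an up-move has probability p* = (R−d)/(u−d) = 0.7000 and values discount at R = 1.01.
Terminal values V(4,·): V(4,0)=-19.9886, V(4,1)=-6.2918, V(4,2)=10.5538, V(4,3)=31.2719, V(4,4)=56.7528
  t=3,j=0: stock 68.4843 → up 73.2782 (V=-6.2918), down 59.5814 (V=-19.9886). Price -10.2979; hedge Δ=1.0000, bond B=-78.7822.
  t=3,j=1: stock 84.2278 → up 90.1238 (V=10.5538), down 73.2782 (V=-6.2918). Price 5.4457; hedge Δ=1.0000, bond B=-78.7822.
  t=3,j=2: stock 103.5906 → up 110.8419 (V=31.2719), down 90.1238 (V=10.5538). Price 24.8084; hedge Δ=1.0000, bond B=-78.7822.
  t=3,j=3: stock 127.4045 → up 136.3228 (V=56.7528), down 110.8419 (V=31.2719). Price 48.6223; hedge Δ=1.0000, bond B=-78.7822.
  t=2,j=0: stock 78.7176 → up 84.2278 (V=5.4457), down 68.4843 (V=-10.2979). Price 0.7154; hedge Δ=1.0000, bond B=-78.0022.
  t=2,j=1: stock 96.8136 → up 103.5906 (V=24.8084), down 84.2278 (V=5.4457). Price 18.8114; hedge Δ=1.0000, bond B=-78.0022.
  t=2,j=2: stock 119.0696 → up 127.4045 (V=48.6223), down 103.5906 (V=24.8084). Price 41.0674; hedge Δ=1.0000, bond B=-78.0022.
  t=1,j=0: stock 90.4800 → up 96.8136 (V=18.8114), down 78.7176 (V=0.7154). Price 13.2501; hedge Δ=1.0000, bond B=-77.2299.
  t=1,j=1: stock 111.2800 → up 119.0696 (V=41.0674), down 96.8136 (V=18.8114). Price 34.0501; hedge Δ=1.0000, bond B=-77.2299.
  t=0,j=0: stock 104.0000 → up 111.2800 (V=34.0501), down 90.4800 (V=13.2501). Price 27.5348; hedge Δ=1.0000, bond B=-76.4652.
Self-financing check: at every node Δ·S+B equals the discounted successor values.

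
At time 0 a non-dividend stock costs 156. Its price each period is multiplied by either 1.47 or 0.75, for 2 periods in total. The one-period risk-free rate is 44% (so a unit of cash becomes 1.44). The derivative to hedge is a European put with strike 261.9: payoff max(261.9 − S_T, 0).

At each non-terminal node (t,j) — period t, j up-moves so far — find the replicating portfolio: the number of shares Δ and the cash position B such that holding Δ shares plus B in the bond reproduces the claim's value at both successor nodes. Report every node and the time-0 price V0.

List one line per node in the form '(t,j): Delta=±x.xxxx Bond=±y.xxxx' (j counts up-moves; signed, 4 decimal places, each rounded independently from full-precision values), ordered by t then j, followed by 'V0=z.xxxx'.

Under the risk-neutral measure, an up-move has probability p* = (R−d)/(u−d) = 0.9583 and values discount at R = 1.44.
Terminal values V(2,·): V(2,0)=174.1500, V(2,1)=89.9100, V(2,2)=0.0000
Node (1,0) S=117.0000: V=(p*·89.9100+(1−p*)·174.1500)/1.44=64.8750; Δ=(89.9100−174.1500)/(171.9900−87.7500)=-1.0000; B=V−Δ·S=181.8750
Node (1,1) S=229.3200: V=(p*·0.0000+(1−p*)·89.9100)/1.44=2.6016; Δ=(0.0000−89.9100)/(337.1004−171.9900)=-0.5445; B=V−Δ·S=127.4766
Node (0,0) S=156.0000: V=(p*·2.6016+(1−p*)·64.8750)/1.44=3.6085; Δ=(2.6016−64.8750)/(229.3200−117.0000)=-0.5544; B=V−Δ·S=90.0994
The time-0 hedge costs 3.6085, which is the no-arbitrage price.

(0,0): Delta=-0.5544 Bond=90.0994
(1,0): Delta=-1.0000 Bond=181.8750
(1,1): Delta=-0.5445 Bond=127.4766
V0=3.6085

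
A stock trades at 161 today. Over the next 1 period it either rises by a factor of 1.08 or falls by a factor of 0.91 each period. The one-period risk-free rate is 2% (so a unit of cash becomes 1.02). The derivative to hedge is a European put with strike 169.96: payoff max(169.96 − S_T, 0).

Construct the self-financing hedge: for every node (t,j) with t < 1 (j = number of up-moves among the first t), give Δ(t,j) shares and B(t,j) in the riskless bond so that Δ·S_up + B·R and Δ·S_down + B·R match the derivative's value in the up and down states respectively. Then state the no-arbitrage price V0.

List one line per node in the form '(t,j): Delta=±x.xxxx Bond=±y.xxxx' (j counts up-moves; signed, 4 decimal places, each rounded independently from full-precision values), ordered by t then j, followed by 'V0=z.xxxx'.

Under the risk-neutral measure, an up-move has probability p* = (R−d)/(u−d) = 0.6471 and values discount at R = 1.02.
At expiry t=1: V(1,0)=23.4500, V(1,1)=0.0000
Node (0,0) S=161.0000: V=(p*·0.0000+(1−p*)·23.4500)/1.02=8.1142; Δ=(0.0000−23.4500)/(173.8800−146.5100)=-0.8568; B=V−Δ·S=146.0554
The time-0 hedge costs 8.1142, which is the no-arbitrage price.

(0,0): Delta=-0.8568 Bond=146.0554
V0=8.1142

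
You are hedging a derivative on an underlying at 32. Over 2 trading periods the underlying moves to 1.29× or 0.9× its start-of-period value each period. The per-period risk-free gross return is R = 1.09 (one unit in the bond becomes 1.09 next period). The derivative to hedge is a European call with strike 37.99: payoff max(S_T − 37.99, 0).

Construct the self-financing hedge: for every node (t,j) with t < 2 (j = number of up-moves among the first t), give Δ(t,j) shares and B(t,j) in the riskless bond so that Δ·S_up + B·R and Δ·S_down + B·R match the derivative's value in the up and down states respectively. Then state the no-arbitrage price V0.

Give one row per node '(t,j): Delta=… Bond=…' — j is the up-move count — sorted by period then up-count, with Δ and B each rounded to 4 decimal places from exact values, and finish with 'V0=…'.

(0,0): Delta=0.5466 Bond=-14.4412
(1,0): Delta=0.0000 Bond=0.0000
(1,1): Delta=0.9479 Bond=-32.3102
V0=3.0487

Since d<R<u, set p* = (R−d)/(u−d) = 0.4872; price each node as the discounted p*-expectation of its children.
Terminal payoffs: V(2,0)=0.0000, V(2,1)=0.0000, V(2,2)=15.2612
  t=1,j=0: stock 28.8000 → up 37.1520 (V=0.0000), down 25.9200 (V=0.0000). Price 0.0000; hedge Δ=0.0000, bond B=0.0000.
  t=1,j=1: stock 41.2800 → up 53.2512 (V=15.2612), down 37.1520 (V=0.0000). Price 6.8210; hedge Δ=0.9479, bond B=-32.3102.
  t=0,j=0: stock 32.0000 → up 41.2800 (V=6.8210), down 28.8000 (V=0.0000). Price 3.0487; hedge Δ=0.5466, bond B=-14.4412.
Each (Δ,B) replicates both successor values, so the strategy is self-financing and V0 is arbitrage-free.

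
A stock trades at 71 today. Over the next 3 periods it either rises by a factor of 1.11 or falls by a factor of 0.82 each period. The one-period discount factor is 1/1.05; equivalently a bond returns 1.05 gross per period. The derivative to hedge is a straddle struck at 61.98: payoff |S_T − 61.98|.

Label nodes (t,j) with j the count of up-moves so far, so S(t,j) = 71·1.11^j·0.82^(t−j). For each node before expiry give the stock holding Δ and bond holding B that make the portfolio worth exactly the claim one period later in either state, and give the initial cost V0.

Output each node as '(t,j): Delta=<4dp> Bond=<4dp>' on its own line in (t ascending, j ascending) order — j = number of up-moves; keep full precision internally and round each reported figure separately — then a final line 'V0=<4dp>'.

Under the risk-neutral measure, an up-move has probability p* = (R−d)/(u−d) = 0.7931 and values discount at R = 1.05.
Terminal payoffs: V(3,0)=22.8329, V(3,1)=8.9882, V(3,2)=9.7529, V(3,3)=35.1218
Node (2,0) S=47.7404: V=(p*·8.9882+(1−p*)·22.8329)/1.05=11.2882; Δ=(8.9882−22.8329)/(52.9918−39.1471)=-1.0000; B=V−Δ·S=59.0286
Node (2,1) S=64.6242: V=(p*·9.7529+(1−p*)·8.9882)/1.05=9.1378; Δ=(9.7529−8.9882)/(71.7329−52.9918)=0.0408; B=V−Δ·S=6.5008
Node (2,2) S=87.4791: V=(p*·35.1218+(1−p*)·9.7529)/1.05=28.4505; Δ=(35.1218−9.7529)/(97.1018−71.7329)=1.0000; B=V−Δ·S=-59.0286
Node (1,0) S=58.2200: V=(p*·9.1378+(1−p*)·11.2882)/1.05=9.1264; Δ=(9.1378−11.2882)/(64.6242−47.7404)=-0.1274; B=V−Δ·S=16.5416
Node (1,1) S=78.8100: V=(p*·28.4505+(1−p*)·9.1378)/1.05=23.2903; Δ=(28.4505−9.1378)/(87.4791−64.6242)=0.8450; B=V−Δ·S=-43.3055
Node (0,0) S=71.0000: V=(p*·23.2903+(1−p*)·9.1264)/1.05=19.3903; Δ=(23.2903−9.1264)/(78.8100−58.2200)=0.6879; B=V−Δ·S=-29.4508
Root portfolio cost Δ·71+B reproduces V0=19.3903.

(0,0): Delta=0.6879 Bond=-29.4508
(1,0): Delta=-0.1274 Bond=16.5416
(1,1): Delta=0.8450 Bond=-43.3055
(2,0): Delta=-1.0000 Bond=59.0286
(2,1): Delta=0.0408 Bond=6.5008
(2,2): Delta=1.0000 Bond=-59.0286
V0=19.3903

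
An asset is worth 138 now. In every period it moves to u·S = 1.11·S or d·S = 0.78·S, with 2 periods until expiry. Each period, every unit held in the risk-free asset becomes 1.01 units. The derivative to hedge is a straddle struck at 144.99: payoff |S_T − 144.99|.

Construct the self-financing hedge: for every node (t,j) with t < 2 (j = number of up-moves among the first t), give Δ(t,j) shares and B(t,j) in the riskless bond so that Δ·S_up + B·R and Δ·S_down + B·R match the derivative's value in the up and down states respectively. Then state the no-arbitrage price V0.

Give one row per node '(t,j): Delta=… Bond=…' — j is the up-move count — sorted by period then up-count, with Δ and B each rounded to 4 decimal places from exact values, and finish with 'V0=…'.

(0,0): Delta=-0.2411 Bond=61.2584
(1,0): Delta=-1.0000 Bond=143.5545
(1,1): Delta=-0.0093 Bond=26.3565
V0=27.9808

Risk-neutral probability p* = (R−d)/(u−d) = (1.01−0.78)/(1.11−0.78) = 0.6970.
Terminal payoffs: V(2,0)=61.0308, V(2,1)=25.5096, V(2,2)=25.0398
Node (1,0) S=107.6400: V=(p*·25.5096+(1−p*)·61.0308)/1.01=35.9145; Δ=(25.5096−61.0308)/(119.4804−83.9592)=-1.0000; B=V−Δ·S=143.5545
Node (1,1) S=153.1800: V=(p*·25.0398+(1−p*)·25.5096)/1.01=24.9328; Δ=(25.0398−25.5096)/(170.0298−119.4804)=-0.0093; B=V−Δ·S=26.3565
Node (0,0) S=138.0000: V=(p*·24.9328+(1−p*)·35.9145)/1.01=27.9808; Δ=(24.9328−35.9145)/(153.1800−107.6400)=-0.2411; B=V−Δ·S=61.2584
Root portfolio cost Δ·138+B reproduces V0=27.9808.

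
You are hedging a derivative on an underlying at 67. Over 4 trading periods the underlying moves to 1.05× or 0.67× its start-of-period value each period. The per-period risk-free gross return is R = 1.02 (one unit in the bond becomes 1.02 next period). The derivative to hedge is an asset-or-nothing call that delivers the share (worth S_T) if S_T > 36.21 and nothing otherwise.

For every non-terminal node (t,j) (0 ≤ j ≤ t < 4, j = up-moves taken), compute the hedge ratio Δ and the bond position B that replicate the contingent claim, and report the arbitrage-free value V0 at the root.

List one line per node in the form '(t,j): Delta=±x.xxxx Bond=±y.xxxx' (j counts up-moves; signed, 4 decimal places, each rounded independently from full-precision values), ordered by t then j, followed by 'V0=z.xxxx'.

(0,0): Delta=1.2388 Bond=-17.0073
(1,0): Delta=2.4840 Bond=-73.2448
(1,1): Delta=1.1707 Bond=-12.5563
(2,0): Delta=0.0000 Bond=0.0000
(2,1): Delta=2.6199 Bond=-81.1134
(2,2): Delta=1.0914 Bond=-6.9526
(3,0): Delta=0.0000 Bond=0.0000
(3,1): Delta=0.0000 Bond=0.0000
(3,2): Delta=2.7632 Bond=-89.8273
(3,3): Delta=1.0000 Bond=0.0000
V0=65.9922

The replicating-portfolio and risk-neutral prices coincide; use p* = (1.02−0.67)/(1.05−0.67) = 0.9211 for the latter.
Payoff layer (t=4): V(4,0)=0.0000, V(4,1)=0.0000, V(4,2)=0.0000, V(4,3)=51.9658, V(4,4)=81.4389
  t=3,j=0: stock 20.1511 → up 21.1587 (V=0.0000), down 13.5013 (V=0.0000). Price 0.0000; hedge Δ=0.0000, bond B=0.0000.
  t=3,j=1: stock 31.5801 → up 33.1591 (V=0.0000), down 21.1587 (V=0.0000). Price 0.0000; hedge Δ=0.0000, bond B=0.0000.
  t=3,j=2: stock 49.4912 → up 51.9658 (V=51.9658), down 33.1591 (V=0.0000). Price 46.9247; hedge Δ=2.7632, bond B=-89.8273.
  t=3,j=3: stock 77.5609 → up 81.4389 (V=81.4389), down 51.9658 (V=51.9658). Price 77.5609; hedge Δ=1.0000, bond B=0.0000.
  t=2,j=0: stock 30.0763 → up 31.5801 (V=0.0000), down 20.1511 (V=0.0000). Price 0.0000; hedge Δ=0.0000, bond B=0.0000.
  t=2,j=1: stock 47.1345 → up 49.4912 (V=46.9247), down 31.5801 (V=0.0000). Price 42.3727; hedge Δ=2.6199, bond B=-81.1134.
  t=2,j=2: stock 73.8675 → up 77.5609 (V=77.5609), down 49.4912 (V=46.9247). Price 73.6689; hedge Δ=1.0914, bond B=-6.9526.
  t=1,j=0: stock 44.8900 → up 47.1345 (V=42.3727), down 30.0763 (V=0.0000). Price 38.2622; hedge Δ=2.4840, bond B=-73.2448.
  t=1,j=1: stock 70.3500 → up 73.8675 (V=73.6689), down 47.1345 (V=42.3727). Price 69.8021; hedge Δ=1.1707, bond B=-12.5563.
  t=0,j=0: stock 67.0000 → up 70.3500 (V=69.8021), down 44.8900 (V=38.2622). Price 65.9922; hedge Δ=1.2388, bond B=-17.0073.
Check: Δ(0,0)·S0 + B(0,0) = 65.9922 = V0.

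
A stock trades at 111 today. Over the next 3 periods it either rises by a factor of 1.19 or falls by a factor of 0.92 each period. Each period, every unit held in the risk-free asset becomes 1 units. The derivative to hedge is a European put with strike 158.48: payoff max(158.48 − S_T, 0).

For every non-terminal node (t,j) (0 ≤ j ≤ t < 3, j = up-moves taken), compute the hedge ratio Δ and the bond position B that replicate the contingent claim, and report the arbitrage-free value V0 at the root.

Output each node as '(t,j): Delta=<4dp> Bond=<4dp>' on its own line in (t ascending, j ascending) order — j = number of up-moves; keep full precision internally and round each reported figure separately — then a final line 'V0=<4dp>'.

(0,0): Delta=-0.9163 Bond=149.9327
(1,0): Delta=-1.0000 Bond=158.4800
(1,1): Delta=-0.7626 Bond=129.6330
(2,0): Delta=-1.0000 Bond=158.4800
(2,1): Delta=-1.0000 Bond=158.4800
(2,2): Delta=-0.3268 Bond=61.1213
V0=48.2232

No-arbitrage ⇒ martingale measure with p* = (R−d)/(u−d) = 0.2963.
Terminal values V(3,·): V(3,0)=72.0456, V(3,1)=46.6790, V(3,2)=13.8679, V(3,3)=0.0000
(2,0): S=93.9504. Δ = (V_up−V_dn)/(S_up−S_dn) = (46.6790−72.0456)/(111.8010−86.4344) = -1.0000. V = [p*·46.6790 + (1−p*)·72.0456]/1 = 64.5296. B = V − Δ·S = 158.4800.
(2,1): S=121.5228. Δ = (V_up−V_dn)/(S_up−S_dn) = (13.8679−46.6790)/(144.6121−111.8010) = -1.0000. V = [p*·13.8679 + (1−p*)·46.6790]/1 = 36.9572. B = V − Δ·S = 158.4800.
(2,2): S=157.1871. Δ = (V_up−V_dn)/(S_up−S_dn) = (0.0000−13.8679)/(187.0526−144.6121) = -0.3268. V = [p*·0.0000 + (1−p*)·13.8679]/1 = 9.7589. B = V − Δ·S = 61.1213.
(1,0): S=102.1200. Δ = (V_up−V_dn)/(S_up−S_dn) = (36.9572−64.5296)/(121.5228−93.9504) = -1.0000. V = [p*·36.9572 + (1−p*)·64.5296]/1 = 56.3600. B = V − Δ·S = 158.4800.
(1,1): S=132.0900. Δ = (V_up−V_dn)/(S_up−S_dn) = (9.7589−36.9572)/(157.1871−121.5228) = -0.7626. V = [p*·9.7589 + (1−p*)·36.9572]/1 = 28.8984. B = V − Δ·S = 129.6330.
(0,0): S=111.0000. Δ = (V_up−V_dn)/(S_up−S_dn) = (28.8984−56.3600)/(132.0900−102.1200) = -0.9163. V = [p*·28.8984 + (1−p*)·56.3600]/1 = 48.2232. B = V − Δ·S = 149.9327.
Check: Δ(0,0)·S0 + B(0,0) = 48.2232 = V0.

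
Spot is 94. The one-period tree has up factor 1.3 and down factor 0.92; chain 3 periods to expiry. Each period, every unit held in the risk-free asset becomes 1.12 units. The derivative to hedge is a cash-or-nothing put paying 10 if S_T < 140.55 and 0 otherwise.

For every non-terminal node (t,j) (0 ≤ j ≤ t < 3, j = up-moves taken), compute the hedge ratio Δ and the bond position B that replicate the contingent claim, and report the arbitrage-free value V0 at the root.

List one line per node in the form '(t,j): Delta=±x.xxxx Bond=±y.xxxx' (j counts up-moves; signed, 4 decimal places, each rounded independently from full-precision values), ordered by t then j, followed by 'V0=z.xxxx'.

Risk-neutral probability p* = (R−d)/(u−d) = (1.12−0.92)/(1.3−0.92) = 0.5263.
Payoff layer (t=3): V(3,0)=10.0000, V(3,1)=10.0000, V(3,2)=0.0000, V(3,3)=0.0000
  t=2,j=0: stock 79.5616 → up 103.4301 (V=10.0000), down 73.1967 (V=10.0000). Price 8.9286; hedge Δ=0.0000, bond B=8.9286.
  t=2,j=1: stock 112.4240 → up 146.1512 (V=0.0000), down 103.4301 (V=10.0000). Price 4.2293; hedge Δ=-0.2341, bond B=30.5451.
  t=2,j=2: stock 158.8600 → up 206.5180 (V=0.0000), down 146.1512 (V=0.0000). Price 0.0000; hedge Δ=0.0000, bond B=0.0000.
  t=1,j=0: stock 86.4800 → up 112.4240 (V=4.2293), down 79.5616 (V=8.9286). Price 5.7636; hedge Δ=-0.1430, bond B=18.1301.
  t=1,j=1: stock 122.2000 → up 158.8600 (V=0.0000), down 112.4240 (V=4.2293). Price 1.7887; hedge Δ=-0.0911, bond B=12.9185.
  t=0,j=0: stock 94.0000 → up 122.2000 (V=1.7887), down 86.4800 (V=5.7636). Price 3.2782; hedge Δ=-0.1113, bond B=13.7385.
Check: Δ(0,0)·S0 + B(0,0) = 3.2782 = V0.

(0,0): Delta=-0.1113 Bond=13.7385
(1,0): Delta=-0.1430 Bond=18.1301
(1,1): Delta=-0.0911 Bond=12.9185
(2,0): Delta=0.0000 Bond=8.9286
(2,1): Delta=-0.2341 Bond=30.5451
(2,2): Delta=0.0000 Bond=0.0000
V0=3.2782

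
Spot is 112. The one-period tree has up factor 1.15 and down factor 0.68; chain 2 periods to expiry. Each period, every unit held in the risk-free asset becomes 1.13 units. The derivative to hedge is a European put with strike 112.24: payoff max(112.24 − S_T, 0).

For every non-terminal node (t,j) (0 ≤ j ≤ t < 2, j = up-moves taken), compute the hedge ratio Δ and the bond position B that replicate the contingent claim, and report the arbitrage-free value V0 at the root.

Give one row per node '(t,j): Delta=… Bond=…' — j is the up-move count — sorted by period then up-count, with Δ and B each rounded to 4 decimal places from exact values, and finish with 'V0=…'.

(0,0): Delta=-0.4225 Bond=48.9760
(1,0): Delta=-1.0000 Bond=99.3274
(1,1): Delta=-0.4073 Bond=53.3881
V0=1.6591

The replicating-portfolio and risk-neutral prices coincide; use p* = (1.13−0.68)/(1.15−0.68) = 0.9574 for the latter.
Terminal values V(2,·): V(2,0)=60.4512, V(2,1)=24.6560, V(2,2)=0.0000
  t=1,j=0: stock 76.1600 → up 87.5840 (V=24.6560), down 51.7888 (V=60.4512). Price 23.1674; hedge Δ=-1.0000, bond B=99.3274.
  t=1,j=1: stock 128.8000 → up 148.1200 (V=0.0000), down 87.5840 (V=24.6560). Price 0.9285; hedge Δ=-0.4073, bond B=53.3881.
  t=0,j=0: stock 112.0000 → up 128.8000 (V=0.9285), down 76.1600 (V=23.1674). Price 1.6591; hedge Δ=-0.4225, bond B=48.9760.
Root portfolio cost Δ·112+B reproduces V0=1.6591.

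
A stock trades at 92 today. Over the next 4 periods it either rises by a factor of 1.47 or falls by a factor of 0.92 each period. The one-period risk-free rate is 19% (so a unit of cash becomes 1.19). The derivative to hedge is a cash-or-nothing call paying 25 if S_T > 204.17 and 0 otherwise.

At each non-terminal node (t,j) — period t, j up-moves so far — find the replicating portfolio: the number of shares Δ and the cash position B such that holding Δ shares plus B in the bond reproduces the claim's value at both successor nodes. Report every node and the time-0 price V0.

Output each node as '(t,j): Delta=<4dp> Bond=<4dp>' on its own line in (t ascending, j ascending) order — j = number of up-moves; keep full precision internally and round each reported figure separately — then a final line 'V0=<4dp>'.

No-arbitrage ⇒ martingale measure with p* = (R−d)/(u−d) = 0.4909.
Payoff layer (t=4): V(4,0)=0.0000, V(4,1)=0.0000, V(4,2)=0.0000, V(4,3)=25.0000, V(4,4)=25.0000
  t=3,j=0: stock 71.6393 → up 105.3098 (V=0.0000), down 65.9082 (V=0.0000). Price 0.0000; hedge Δ=0.0000, bond B=0.0000.
  t=3,j=1: stock 114.4671 → up 168.2667 (V=0.0000), down 105.3098 (V=0.0000). Price 0.0000; hedge Δ=0.0000, bond B=0.0000.
  t=3,j=2: stock 182.8986 → up 268.8609 (V=25.0000), down 168.2667 (V=0.0000). Price 10.3132; hedge Δ=0.2485, bond B=-35.1413.
  t=3,j=3: stock 292.2401 → up 429.5930 (V=25.0000), down 268.8609 (V=25.0000). Price 21.0084; hedge Δ=0.0000, bond B=21.0084.
  t=2,j=0: stock 77.8688 → up 114.4671 (V=0.0000), down 71.6393 (V=0.0000). Price 0.0000; hedge Δ=0.0000, bond B=0.0000.
  t=2,j=1: stock 124.4208 → up 182.8986 (V=10.3132), down 114.4671 (V=0.0000). Price 4.2545; hedge Δ=0.1507, bond B=-14.4968.
  t=2,j=2: stock 198.8028 → up 292.2401 (V=21.0084), down 182.8986 (V=10.3132). Price 13.0786; hedge Δ=0.0978, bond B=-6.3672.
  t=1,j=0: stock 84.6400 → up 124.4208 (V=4.2545), down 77.8688 (V=0.0000). Price 1.7551; hedge Δ=0.0914, bond B=-5.9803.
  t=1,j=1: stock 135.2400 → up 198.8028 (V=13.0786), down 124.4208 (V=4.2545). Price 7.2154; hedge Δ=0.1186, bond B=-8.8285.
  t=0,j=0: stock 92.0000 → up 135.2400 (V=7.2154), down 84.6400 (V=1.7551). Price 3.7274; hedge Δ=0.1079, bond B=-6.2004.
The time-0 hedge costs 3.7274, which is the no-arbitrage price.

(0,0): Delta=0.1079 Bond=-6.2004
(1,0): Delta=0.0914 Bond=-5.9803
(1,1): Delta=0.1186 Bond=-8.8285
(2,0): Delta=0.0000 Bond=0.0000
(2,1): Delta=0.1507 Bond=-14.4968
(2,2): Delta=0.0978 Bond=-6.3672
(3,0): Delta=0.0000 Bond=0.0000
(3,1): Delta=0.0000 Bond=0.0000
(3,2): Delta=0.2485 Bond=-35.1413
(3,3): Delta=0.0000 Bond=21.0084
V0=3.7274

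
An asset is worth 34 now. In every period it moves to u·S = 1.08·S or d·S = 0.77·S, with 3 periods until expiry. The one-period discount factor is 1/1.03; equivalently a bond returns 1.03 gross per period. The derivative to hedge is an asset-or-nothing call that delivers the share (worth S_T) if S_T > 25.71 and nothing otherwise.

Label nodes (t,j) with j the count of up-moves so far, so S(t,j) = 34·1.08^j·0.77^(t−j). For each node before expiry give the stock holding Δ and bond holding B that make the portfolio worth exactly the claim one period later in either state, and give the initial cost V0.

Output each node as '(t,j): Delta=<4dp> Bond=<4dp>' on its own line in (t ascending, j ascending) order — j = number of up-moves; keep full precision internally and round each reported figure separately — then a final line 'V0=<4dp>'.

The replicating-portfolio and risk-neutral prices coincide; use p* = (1.03−0.77)/(1.08−0.77) = 0.8387 for the latter.
Terminal values V(3,·): V(3,0)=0.0000, V(3,1)=0.0000, V(3,2)=30.5364, V(3,3)=42.8302
  t=2,j=0: stock 20.1586 → up 21.7713 (V=0.0000), down 15.5221 (V=0.0000). Price 0.0000; hedge Δ=0.0000, bond B=0.0000.
  t=2,j=1: stock 28.2744 → up 30.5364 (V=30.5364), down 21.7713 (V=0.0000). Price 24.8652; hedge Δ=3.4839, bond B=-73.6392.
  t=2,j=2: stock 39.6576 → up 42.8302 (V=42.8302), down 30.5364 (V=30.5364). Price 39.6576; hedge Δ=1.0000, bond B=0.0000.
  t=1,j=0: stock 26.1800 → up 28.2744 (V=24.8652), down 20.1586 (V=0.0000). Price 20.2472; hedge Δ=3.0638, bond B=-59.9630.
  t=1,j=1: stock 36.7200 → up 39.6576 (V=39.6576), down 28.2744 (V=24.8652). Price 36.1861; hedge Δ=1.2995, bond B=-11.5313.
  t=0,j=0: stock 34.0000 → up 36.7200 (V=36.1861), down 26.1800 (V=20.2472). Price 32.6363; hedge Δ=1.5122, bond B=-18.7795.
Each (Δ,B) replicates both successor values, so the strategy is self-financing and V0 is arbitrage-free.

(0,0): Delta=1.5122 Bond=-18.7795
(1,0): Delta=3.0638 Bond=-59.9630
(1,1): Delta=1.2995 Bond=-11.5313
(2,0): Delta=0.0000 Bond=0.0000
(2,1): Delta=3.4839 Bond=-73.6392
(2,2): Delta=1.0000 Bond=0.0000
V0=32.6363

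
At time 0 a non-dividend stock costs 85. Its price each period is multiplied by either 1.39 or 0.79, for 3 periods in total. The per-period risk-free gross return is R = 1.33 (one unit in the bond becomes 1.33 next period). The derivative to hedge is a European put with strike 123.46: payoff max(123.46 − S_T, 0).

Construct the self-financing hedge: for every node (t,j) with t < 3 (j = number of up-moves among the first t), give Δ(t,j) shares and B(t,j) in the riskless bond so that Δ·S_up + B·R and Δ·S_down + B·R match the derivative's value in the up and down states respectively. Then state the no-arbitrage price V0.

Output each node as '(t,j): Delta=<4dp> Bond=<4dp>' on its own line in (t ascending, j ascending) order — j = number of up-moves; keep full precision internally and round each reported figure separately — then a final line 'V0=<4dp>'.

Under the risk-neutral measure, an up-move has probability p* = (R−d)/(u−d) = 0.9000 and values discount at R = 1.33.
Terminal payoffs: V(3,0)=81.5517, V(3,1)=49.7226, V(3,2)=0.0000, V(3,3)=0.0000
Node (2,0) S=53.0485: V=(p*·49.7226+(1−p*)·81.5517)/1.33=39.7786; Δ=(49.7226−81.5517)/(73.7374−41.9083)=-1.0000; B=V−Δ·S=92.8271
Node (2,1) S=93.3385: V=(p*·0.0000+(1−p*)·49.7226)/1.33=3.7385; Δ=(0.0000−49.7226)/(129.7405−73.7374)=-0.8879; B=V−Δ·S=86.6095
Node (2,2) S=164.2285: V=(p*·0.0000+(1−p*)·0.0000)/1.33=0.0000; Δ=(0.0000−0.0000)/(228.2776−129.7405)=0.0000; B=V−Δ·S=0.0000
Node (1,0) S=67.1500: V=(p*·3.7385+(1−p*)·39.7786)/1.33=5.5207; Δ=(3.7385−39.7786)/(93.3385−53.0485)=-0.8945; B=V−Δ·S=65.5874
Node (1,1) S=118.1500: V=(p*·0.0000+(1−p*)·3.7385)/1.33=0.2811; Δ=(0.0000−3.7385)/(164.2285−93.3385)=-0.0527; B=V−Δ·S=6.5120
Node (0,0) S=85.0000: V=(p*·0.2811+(1−p*)·5.5207)/1.33=0.6053; Δ=(0.2811−5.5207)/(118.1500−67.1500)=-0.1027; B=V−Δ·S=9.3380
Root portfolio cost Δ·85+B reproduces V0=0.6053.

(0,0): Delta=-0.1027 Bond=9.3380
(1,0): Delta=-0.8945 Bond=65.5874
(1,1): Delta=-0.0527 Bond=6.5120
(2,0): Delta=-1.0000 Bond=92.8271
(2,1): Delta=-0.8879 Bond=86.6095
(2,2): Delta=0.0000 Bond=0.0000
V0=0.6053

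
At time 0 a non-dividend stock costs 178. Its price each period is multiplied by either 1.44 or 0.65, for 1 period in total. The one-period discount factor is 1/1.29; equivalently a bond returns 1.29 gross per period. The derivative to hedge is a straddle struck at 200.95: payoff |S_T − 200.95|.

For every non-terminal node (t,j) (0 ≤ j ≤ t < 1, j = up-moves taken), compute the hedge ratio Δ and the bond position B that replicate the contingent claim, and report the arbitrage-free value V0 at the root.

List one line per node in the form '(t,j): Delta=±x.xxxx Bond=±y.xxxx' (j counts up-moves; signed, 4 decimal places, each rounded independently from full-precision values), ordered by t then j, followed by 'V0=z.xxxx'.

(0,0): Delta=-0.2125 Bond=85.1433
V0=47.3205

Under the risk-neutral measure, an up-move has probability p* = (R−d)/(u−d) = 0.8101 and values discount at R = 1.29.
Payoff layer (t=1): V(1,0)=85.2500, V(1,1)=55.3700
  t=0,j=0: stock 178.0000 → up 256.3200 (V=55.3700), down 115.7000 (V=85.2500). Price 47.3205; hedge Δ=-0.2125, bond B=85.1433.
Self-financing check: at every node Δ·S+B equals the discounted successor values.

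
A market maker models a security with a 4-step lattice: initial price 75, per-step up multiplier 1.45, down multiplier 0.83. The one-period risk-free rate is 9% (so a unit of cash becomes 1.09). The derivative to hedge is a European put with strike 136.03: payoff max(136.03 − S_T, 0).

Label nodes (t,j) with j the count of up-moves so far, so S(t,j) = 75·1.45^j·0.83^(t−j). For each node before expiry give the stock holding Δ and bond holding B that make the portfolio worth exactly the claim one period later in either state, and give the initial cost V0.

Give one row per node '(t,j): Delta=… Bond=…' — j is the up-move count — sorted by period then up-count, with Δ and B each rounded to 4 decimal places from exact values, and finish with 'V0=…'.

(0,0): Delta=-0.5530 Bond=73.6457
(1,0): Delta=-0.7939 Bond=95.2695
(1,1): Delta=-0.3621 Bond=59.5107
(2,0): Delta=-1.0000 Bond=114.4937
(2,1): Delta=-0.6305 Bond=89.0975
(2,2): Delta=-0.1493 Bond=31.3163
(3,0): Delta=-1.0000 Bond=124.7982
(3,1): Delta=-1.0000 Bond=124.7982
(3,2): Delta=-0.3377 Bond=58.7876
(3,3): Delta=0.0000 Bond=0.0000
V0=32.1722

No-arbitrage ⇒ martingale measure with p* = (R−d)/(u−d) = 0.4194.
Terminal payoffs: V(4,0)=100.4363, V(4,1)=73.8482, V(4,2)=27.3991, V(4,3)=0.0000, V(4,4)=0.0000
(3,0): S=42.8840. Δ = (V_up−V_dn)/(S_up−S_dn) = (73.8482−100.4363)/(62.1818−35.5937) = -1.0000. V = [p*·73.8482 + (1−p*)·100.4363]/1.09 = 81.9141. B = V − Δ·S = 124.7982.
(3,1): S=74.9179. Δ = (V_up−V_dn)/(S_up−S_dn) = (27.3991−73.8482)/(108.6309−62.1818) = -1.0000. V = [p*·27.3991 + (1−p*)·73.8482]/1.09 = 49.8803. B = V − Δ·S = 124.7982.
(3,2): S=130.8806. Δ = (V_up−V_dn)/(S_up−S_dn) = (0.0000−27.3991)/(189.7769−108.6309) = -0.3377. V = [p*·0.0000 + (1−p*)·27.3991]/1.09 = 14.5955. B = V − Δ·S = 58.7876.
(3,3): S=228.6469. Δ = (V_up−V_dn)/(S_up−S_dn) = (0.0000−0.0000)/(331.5380−189.7769) = 0.0000. V = [p*·0.0000 + (1−p*)·0.0000]/1.09 = 0.0000. B = V − Δ·S = 0.0000.
(2,0): S=51.6675. Δ = (V_up−V_dn)/(S_up−S_dn) = (49.8803−81.9141)/(74.9179−42.8840) = -1.0000. V = [p*·49.8803 + (1−p*)·81.9141]/1.09 = 62.8262. B = V − Δ·S = 114.4937.
(2,1): S=90.2625. Δ = (V_up−V_dn)/(S_up−S_dn) = (14.5955−49.8803)/(130.8806−74.9179) = -0.6305. V = [p*·14.5955 + (1−p*)·49.8803]/1.09 = 32.1867. B = V − Δ·S = 89.0975.
(2,2): S=157.6875. Δ = (V_up−V_dn)/(S_up−S_dn) = (0.0000−14.5955)/(228.6469−130.8806) = -0.1493. V = [p*·0.0000 + (1−p*)·14.5955]/1.09 = 7.7751. B = V − Δ·S = 31.3163.
(1,0): S=62.2500. Δ = (V_up−V_dn)/(S_up−S_dn) = (32.1867−62.8262)/(90.2625−51.6675) = -0.7939. V = [p*·32.1867 + (1−p*)·62.8262]/1.09 = 45.8508. B = V − Δ·S = 95.2695.
(1,1): S=108.7500. Δ = (V_up−V_dn)/(S_up−S_dn) = (7.7751−32.1867)/(157.6875−90.2625) = -0.3621. V = [p*·7.7751 + (1−p*)·32.1867]/1.09 = 20.1372. B = V − Δ·S = 59.5107.
(0,0): S=75.0000. Δ = (V_up−V_dn)/(S_up−S_dn) = (20.1372−45.8508)/(108.7500−62.2500) = -0.5530. V = [p*·20.1372 + (1−p*)·45.8508]/1.09 = 32.1722. B = V − Δ·S = 73.6457.
Each (Δ,B) replicates both successor values, so the strategy is self-financing and V0 is arbitrage-free.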